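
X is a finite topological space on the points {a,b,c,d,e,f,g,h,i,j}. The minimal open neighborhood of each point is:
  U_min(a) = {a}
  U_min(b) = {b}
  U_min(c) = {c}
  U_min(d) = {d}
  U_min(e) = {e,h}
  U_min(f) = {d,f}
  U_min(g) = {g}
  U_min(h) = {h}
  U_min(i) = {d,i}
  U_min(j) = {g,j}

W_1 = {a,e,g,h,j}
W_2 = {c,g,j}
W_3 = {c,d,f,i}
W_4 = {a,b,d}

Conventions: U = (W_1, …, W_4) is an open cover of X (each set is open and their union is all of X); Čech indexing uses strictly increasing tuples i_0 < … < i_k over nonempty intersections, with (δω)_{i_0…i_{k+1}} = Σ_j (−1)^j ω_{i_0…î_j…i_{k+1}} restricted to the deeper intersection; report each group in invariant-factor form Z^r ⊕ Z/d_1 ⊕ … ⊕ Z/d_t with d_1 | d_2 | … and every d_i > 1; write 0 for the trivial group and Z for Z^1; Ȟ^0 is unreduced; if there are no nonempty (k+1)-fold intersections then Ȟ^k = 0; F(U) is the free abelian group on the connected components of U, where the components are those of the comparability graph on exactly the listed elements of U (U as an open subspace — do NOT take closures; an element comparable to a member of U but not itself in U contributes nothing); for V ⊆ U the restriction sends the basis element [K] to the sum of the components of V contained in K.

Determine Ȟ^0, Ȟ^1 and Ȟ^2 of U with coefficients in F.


Ȟ^0 = Z^6,  Ȟ^1 = 0,  Ȟ^2 = 0

nerve simplices:
  W12={g,j} W14={a} W23={c} W34={d}
components per intersection:
  W1: {a} {e,h} {g,j}
  W2: {c} {g,j}
  W3: {c} {d,f,i}
  W4: {a} {b} {d}
  W12: {g,j}
  W14: {a}
  W23: {c}
  W34: {d}
C dims 10,4; δ0: rk 4, SNF 1^4
degree 0: 10−4−0 = 6 → Ȟ^0 ≅ Z^6
degree 1: 4−0−4 = 0 → Ȟ^1 ≅ 0
degree 2: 0−0−0 = 0 → Ȟ^2 ≅ 0


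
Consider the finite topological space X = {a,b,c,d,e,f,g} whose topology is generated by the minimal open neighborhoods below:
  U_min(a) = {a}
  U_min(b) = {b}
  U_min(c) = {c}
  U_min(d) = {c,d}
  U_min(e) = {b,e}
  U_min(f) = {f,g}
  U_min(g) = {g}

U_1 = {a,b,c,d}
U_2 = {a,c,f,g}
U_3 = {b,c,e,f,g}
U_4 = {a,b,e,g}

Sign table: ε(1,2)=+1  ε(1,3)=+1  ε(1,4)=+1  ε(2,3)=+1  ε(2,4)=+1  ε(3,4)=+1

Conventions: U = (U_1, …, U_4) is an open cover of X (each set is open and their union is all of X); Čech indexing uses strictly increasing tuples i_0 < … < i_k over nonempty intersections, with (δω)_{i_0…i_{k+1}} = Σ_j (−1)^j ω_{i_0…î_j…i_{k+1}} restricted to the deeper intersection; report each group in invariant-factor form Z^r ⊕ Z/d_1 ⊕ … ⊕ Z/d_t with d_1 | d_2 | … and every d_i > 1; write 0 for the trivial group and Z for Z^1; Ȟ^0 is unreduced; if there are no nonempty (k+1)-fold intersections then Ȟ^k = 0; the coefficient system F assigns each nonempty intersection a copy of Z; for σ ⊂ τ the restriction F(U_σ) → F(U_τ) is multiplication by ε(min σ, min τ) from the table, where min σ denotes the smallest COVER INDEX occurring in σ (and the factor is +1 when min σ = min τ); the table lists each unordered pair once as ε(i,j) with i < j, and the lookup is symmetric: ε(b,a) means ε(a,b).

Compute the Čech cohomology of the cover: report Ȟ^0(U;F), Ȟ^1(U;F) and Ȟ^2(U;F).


nonempty overlaps:
  U12={a,c} U13={b,c} U14={a,b} U23={c,f,g} U24={a,g} U34={b,e,g}
  U123={c} U124={a} U134={b} U234={g}
C dims 4,6,4; δ0: rk 3, SNF 1^3; δ1: rk 3, SNF 1^3
degree 0: 4−3−0 = 1 → Ȟ^0 ≅ Z
degree 1: 6−3−3 = 0 → Ȟ^1 ≅ 0
degree 2: 4−0−3 = 1 → Ȟ^2 ≅ Z

Ȟ^0 ≅ Z,  Ȟ^1 ≅ 0,  Ȟ^2 ≅ Z


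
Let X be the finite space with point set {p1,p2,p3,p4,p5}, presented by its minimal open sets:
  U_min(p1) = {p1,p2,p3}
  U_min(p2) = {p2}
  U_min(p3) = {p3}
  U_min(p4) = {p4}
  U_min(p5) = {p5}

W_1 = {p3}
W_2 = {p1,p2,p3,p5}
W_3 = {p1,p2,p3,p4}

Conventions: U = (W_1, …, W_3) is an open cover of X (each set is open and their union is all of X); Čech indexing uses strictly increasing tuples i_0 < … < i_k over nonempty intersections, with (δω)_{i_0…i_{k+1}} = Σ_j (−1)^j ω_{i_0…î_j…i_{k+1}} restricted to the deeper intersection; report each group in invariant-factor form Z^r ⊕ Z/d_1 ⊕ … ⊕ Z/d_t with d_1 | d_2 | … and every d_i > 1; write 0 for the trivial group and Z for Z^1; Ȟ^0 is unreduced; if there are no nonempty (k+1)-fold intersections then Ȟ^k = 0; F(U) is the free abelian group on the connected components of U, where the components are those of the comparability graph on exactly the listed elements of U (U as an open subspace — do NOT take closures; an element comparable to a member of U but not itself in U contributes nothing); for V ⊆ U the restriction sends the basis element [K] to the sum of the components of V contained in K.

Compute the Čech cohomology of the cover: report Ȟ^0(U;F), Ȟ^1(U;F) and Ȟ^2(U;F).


Ȟ^0 ≅ Z^3,  Ȟ^1 ≅ 0,  Ȟ^2 ≅ 0

nonempty intersections:
  W12={p3} W13={p3} W23={p1,p2,p3}
  W123={p3}
components per intersection:
  W1: {p3}
  W2: {p1,p2,p3} {p5}
  W3: {p1,p2,p3} {p4}
  W12: {p3}
  W13: {p3}
  W23: {p1,p2,p3}
  W123: {p3}
C dims 5,3,1; δ0: rk 2, SNF 1^2; δ1: rk 1, SNF 1^1
Ȟ^0: (5−2)−0=3 ⇒ Z^3
Ȟ^1: (3−1)−2=0 ⇒ 0
Ȟ^2: (1−0)−1=0 ⇒ 0


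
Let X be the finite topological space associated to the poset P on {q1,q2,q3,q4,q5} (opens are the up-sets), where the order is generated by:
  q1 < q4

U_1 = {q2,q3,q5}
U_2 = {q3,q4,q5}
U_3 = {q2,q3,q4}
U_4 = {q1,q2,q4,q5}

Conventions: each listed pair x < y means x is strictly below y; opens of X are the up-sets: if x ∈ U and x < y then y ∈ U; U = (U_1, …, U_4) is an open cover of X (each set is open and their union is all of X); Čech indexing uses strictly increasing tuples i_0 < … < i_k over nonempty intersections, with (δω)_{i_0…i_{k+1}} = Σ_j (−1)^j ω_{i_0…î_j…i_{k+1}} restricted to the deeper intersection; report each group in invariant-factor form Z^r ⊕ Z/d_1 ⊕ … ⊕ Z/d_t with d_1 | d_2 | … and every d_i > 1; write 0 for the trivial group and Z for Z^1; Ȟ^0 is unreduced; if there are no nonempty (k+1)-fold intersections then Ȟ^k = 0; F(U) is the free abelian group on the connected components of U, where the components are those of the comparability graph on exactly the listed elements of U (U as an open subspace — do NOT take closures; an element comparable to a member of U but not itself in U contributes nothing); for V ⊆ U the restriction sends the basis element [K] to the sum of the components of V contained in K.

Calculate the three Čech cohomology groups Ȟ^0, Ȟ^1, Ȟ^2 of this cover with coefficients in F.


Ȟ^0(U;F) ≅ Z^4, Ȟ^1(U;F) ≅ 0 and Ȟ^2(U;F) ≅ 0

nerve of the cover:
  U12={q3,q5} U13={q2,q3} U14={q2,q5} U23={q3,q4} U24={q4,q5} U34={q2,q4}
  U123={q3} U124={q5} U134={q2} U234={q4}
components per intersection:
  U1: {q2} {q3} {q5}
  U2: {q3} {q4} {q5}
  U3: {q2} {q3} {q4}
  U4: {q1,q4} {q2} {q5}
  U12: {q3} {q5}
  U13: {q2} {q3}
  U14: {q2} {q5}
  U23: {q3} {q4}
  U24: {q4} {q5}
  U34: {q2} {q4}
  U123: {q3}
  U124: {q5}
  U134: {q2}
  U234: {q4}
C dims 12,12,4; δ0: rk 8, SNF 1^8; δ1: rk 4, SNF 1^4
Ȟ^0 = (12 − 8) − 0 = 4, so Ȟ^0 ≅ Z^4
Ȟ^1 = (12 − 4) − 8 = 0, so Ȟ^1 ≅ 0
Ȟ^2 = (4 − 0) − 4 = 0, so Ȟ^2 ≅ 0


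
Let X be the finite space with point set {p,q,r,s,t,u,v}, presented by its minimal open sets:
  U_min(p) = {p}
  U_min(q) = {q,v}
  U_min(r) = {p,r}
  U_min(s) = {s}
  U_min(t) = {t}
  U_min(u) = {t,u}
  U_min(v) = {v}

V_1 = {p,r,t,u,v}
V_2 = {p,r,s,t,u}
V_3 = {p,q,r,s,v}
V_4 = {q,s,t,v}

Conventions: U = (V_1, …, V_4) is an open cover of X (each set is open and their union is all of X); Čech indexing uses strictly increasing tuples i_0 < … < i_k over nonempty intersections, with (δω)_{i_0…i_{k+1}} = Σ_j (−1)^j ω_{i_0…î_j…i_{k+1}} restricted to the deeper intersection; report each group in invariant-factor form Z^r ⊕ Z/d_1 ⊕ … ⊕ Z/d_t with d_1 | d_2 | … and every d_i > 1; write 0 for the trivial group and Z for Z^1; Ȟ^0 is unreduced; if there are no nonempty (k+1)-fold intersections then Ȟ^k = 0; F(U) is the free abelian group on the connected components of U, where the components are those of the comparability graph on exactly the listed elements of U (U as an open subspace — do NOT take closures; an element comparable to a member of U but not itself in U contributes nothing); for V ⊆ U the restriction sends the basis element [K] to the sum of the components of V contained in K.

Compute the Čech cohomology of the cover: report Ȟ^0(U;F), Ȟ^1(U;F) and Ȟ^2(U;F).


Ȟ^0(U;F) ≅ Z^4; Ȟ^1(U;F) ≅ 0; Ȟ^2(U;F) ≅ 0

nonempty overlaps:
  V12={p,r,t,u} V13={p,r,v} V14={t,v} V23={p,r,s} V24={s,t} V34={q,s,v}
  V123={p,r} V124={t} V134={v} V234={s}
components per intersection:
  V1: {p,r} {t,u} {v}
  V2: {p,r} {s} {t,u}
  V3: {p,r} {q,v} {s}
  V4: {q,v} {s} {t}
  V12: {p,r} {t,u}
  V13: {p,r} {v}
  V14: {t} {v}
  V23: {p,r} {s}
  V24: {s} {t}
  V34: {q,v} {s}
  V123: {p,r}
  V124: {t}
  V134: {v}
  V234: {s}
C dims 12,12,4; δ0: rk 8, SNF 1^8; δ1: rk 4, SNF 1^4
degree 0: 12−8−0 = 4 → Ȟ^0 ≅ Z^4
degree 1: 12−4−8 = 0 → Ȟ^1 ≅ 0
degree 2: 4−0−4 = 0 → Ȟ^2 ≅ 0


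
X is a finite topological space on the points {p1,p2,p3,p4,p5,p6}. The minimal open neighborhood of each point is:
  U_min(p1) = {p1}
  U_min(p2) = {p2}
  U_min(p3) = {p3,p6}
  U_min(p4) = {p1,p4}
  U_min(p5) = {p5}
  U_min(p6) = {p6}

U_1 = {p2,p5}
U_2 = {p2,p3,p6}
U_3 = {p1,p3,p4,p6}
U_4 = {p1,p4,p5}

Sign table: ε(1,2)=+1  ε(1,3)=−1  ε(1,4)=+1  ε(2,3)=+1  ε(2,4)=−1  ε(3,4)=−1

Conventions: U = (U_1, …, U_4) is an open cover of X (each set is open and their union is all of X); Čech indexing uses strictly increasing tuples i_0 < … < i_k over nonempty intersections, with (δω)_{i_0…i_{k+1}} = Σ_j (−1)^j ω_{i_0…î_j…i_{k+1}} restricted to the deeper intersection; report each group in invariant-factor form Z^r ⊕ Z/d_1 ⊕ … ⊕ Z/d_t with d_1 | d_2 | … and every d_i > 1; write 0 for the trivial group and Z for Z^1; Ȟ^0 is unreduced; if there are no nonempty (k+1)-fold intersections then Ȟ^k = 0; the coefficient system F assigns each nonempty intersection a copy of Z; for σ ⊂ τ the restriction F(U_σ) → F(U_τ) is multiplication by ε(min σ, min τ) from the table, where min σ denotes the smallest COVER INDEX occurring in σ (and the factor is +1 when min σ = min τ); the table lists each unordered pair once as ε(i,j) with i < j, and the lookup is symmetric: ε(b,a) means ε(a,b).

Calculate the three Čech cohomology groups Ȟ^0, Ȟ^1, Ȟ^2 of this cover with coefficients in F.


Ȟ^0 = 0; Ȟ^1 = Z/2; Ȟ^2 = 0

nerve simplices:
  U12={p2} U14={p5} U23={p3,p6} U34={p1,p4}
C dims 4,4; δ0: rk 4, SNF 1^3·2
degree 0: 4−4−0 = 0 → Ȟ^0 ≅ 0
degree 1: 4−0−4 = 0 plus torsion [2] → Ȟ^1 ≅ Z/2
degree 2: 0−0−0 = 0 → Ȟ^2 ≅ 0


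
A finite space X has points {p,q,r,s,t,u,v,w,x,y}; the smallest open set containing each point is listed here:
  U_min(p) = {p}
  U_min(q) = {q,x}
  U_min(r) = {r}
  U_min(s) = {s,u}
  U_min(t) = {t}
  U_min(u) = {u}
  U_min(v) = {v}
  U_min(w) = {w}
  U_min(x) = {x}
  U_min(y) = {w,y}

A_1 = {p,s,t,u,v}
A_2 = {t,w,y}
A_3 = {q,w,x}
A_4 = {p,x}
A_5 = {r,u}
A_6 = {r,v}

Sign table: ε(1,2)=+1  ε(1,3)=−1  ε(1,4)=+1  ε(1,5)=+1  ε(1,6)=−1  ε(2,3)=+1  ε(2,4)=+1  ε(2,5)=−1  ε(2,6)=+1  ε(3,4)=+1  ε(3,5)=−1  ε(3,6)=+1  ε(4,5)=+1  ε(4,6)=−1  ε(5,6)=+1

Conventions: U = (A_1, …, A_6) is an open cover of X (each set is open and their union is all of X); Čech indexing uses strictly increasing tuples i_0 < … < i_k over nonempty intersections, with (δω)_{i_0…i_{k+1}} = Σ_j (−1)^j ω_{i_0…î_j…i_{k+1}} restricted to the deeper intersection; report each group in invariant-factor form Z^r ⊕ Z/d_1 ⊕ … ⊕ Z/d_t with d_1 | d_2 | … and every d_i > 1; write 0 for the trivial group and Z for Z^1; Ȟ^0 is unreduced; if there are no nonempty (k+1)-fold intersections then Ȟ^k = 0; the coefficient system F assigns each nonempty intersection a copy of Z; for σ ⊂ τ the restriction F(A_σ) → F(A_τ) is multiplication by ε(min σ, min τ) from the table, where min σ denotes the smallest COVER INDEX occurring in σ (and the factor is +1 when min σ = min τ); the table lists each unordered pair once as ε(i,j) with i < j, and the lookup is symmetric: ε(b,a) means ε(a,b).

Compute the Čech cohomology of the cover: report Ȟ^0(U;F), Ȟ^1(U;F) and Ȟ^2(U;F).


Ȟ^0 ≅ 0, Ȟ^1 ≅ Z ⊕ Z/2 and Ȟ^2 ≅ 0

cover nerve:
  A12={t} A14={p} A15={u} A16={v} A23={w} A34={x} A56={r}
C dims 6,7; δ0: rk 6, SNF 1^5·2
Ȟ^0: (6−6)−0=0 ⇒ 0
Ȟ^1: (7−0)−6=1 plus torsion [2] ⇒ Z ⊕ Z/2
Ȟ^2: (0−0)−0=0 ⇒ 0


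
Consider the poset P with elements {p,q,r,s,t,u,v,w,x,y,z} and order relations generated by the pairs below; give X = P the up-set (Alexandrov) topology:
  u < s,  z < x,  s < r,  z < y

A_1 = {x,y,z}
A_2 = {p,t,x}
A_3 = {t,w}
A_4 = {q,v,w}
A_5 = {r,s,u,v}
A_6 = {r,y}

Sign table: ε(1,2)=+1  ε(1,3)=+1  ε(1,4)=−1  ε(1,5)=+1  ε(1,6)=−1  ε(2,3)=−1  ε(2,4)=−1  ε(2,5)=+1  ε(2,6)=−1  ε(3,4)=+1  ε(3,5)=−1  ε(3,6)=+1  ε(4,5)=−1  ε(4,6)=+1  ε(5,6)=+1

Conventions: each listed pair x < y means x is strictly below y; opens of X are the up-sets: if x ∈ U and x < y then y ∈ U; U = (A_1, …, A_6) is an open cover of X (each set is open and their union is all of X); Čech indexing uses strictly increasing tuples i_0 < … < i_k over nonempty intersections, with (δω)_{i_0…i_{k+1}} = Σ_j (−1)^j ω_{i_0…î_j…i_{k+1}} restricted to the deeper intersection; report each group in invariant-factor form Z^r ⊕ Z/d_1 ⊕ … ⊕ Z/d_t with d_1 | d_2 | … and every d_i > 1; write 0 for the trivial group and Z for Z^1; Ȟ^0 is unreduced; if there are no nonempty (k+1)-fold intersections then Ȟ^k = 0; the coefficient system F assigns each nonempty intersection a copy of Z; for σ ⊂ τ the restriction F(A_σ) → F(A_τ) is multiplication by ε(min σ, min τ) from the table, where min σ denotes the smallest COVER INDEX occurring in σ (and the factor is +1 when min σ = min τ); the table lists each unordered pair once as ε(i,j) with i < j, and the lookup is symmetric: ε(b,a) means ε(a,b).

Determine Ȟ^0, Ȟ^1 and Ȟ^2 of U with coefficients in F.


nerve simplices:
  A12={x} A16={y} A23={t} A34={w} A45={v} A56={r}
C dims 6,6; δ0: rk 6, SNF 1^5·2
degree 0: 6−6−0 = 0 → Ȟ^0 ≅ 0
degree 1: 6−0−6 = 0 plus torsion [2] → Ȟ^1 ≅ Z/2
degree 2: 0−0−0 = 0 → Ȟ^2 ≅ 0

Ȟ^0 = 0; Ȟ^1 = Z/2; Ȟ^2 = 0


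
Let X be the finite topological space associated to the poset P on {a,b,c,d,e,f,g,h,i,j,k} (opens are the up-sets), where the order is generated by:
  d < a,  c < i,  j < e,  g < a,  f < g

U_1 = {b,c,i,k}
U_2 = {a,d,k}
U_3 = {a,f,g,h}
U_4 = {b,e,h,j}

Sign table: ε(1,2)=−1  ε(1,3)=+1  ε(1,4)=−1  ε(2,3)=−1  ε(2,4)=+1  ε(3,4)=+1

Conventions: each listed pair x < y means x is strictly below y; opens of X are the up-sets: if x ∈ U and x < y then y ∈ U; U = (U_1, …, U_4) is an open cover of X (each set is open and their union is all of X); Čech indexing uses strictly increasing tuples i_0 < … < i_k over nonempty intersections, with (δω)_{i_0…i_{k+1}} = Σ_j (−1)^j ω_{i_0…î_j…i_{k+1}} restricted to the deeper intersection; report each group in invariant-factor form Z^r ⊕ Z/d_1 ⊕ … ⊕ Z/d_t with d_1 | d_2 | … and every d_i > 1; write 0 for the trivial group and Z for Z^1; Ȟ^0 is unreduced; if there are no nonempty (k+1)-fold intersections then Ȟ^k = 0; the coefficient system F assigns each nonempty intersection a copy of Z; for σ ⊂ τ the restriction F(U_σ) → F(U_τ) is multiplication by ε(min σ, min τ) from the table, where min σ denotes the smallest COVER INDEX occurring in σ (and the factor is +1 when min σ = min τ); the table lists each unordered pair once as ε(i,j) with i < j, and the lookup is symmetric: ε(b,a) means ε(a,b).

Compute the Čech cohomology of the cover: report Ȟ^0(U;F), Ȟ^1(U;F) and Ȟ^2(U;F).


Ȟ^0 ≅ 0; Ȟ^1 ≅ Z/2; Ȟ^2 ≅ 0

nerve simplices:
  U12={k} U14={b} U23={a} U34={h}
C dims 4,4; δ0: rk 4, SNF 1^3·2
degree 0: 4−4−0 = 0 → Ȟ^0 ≅ 0
degree 1: 4−0−4 = 0 plus torsion [2] → Ȟ^1 ≅ Z/2
degree 2: 0−0−0 = 0 → Ȟ^2 ≅ 0


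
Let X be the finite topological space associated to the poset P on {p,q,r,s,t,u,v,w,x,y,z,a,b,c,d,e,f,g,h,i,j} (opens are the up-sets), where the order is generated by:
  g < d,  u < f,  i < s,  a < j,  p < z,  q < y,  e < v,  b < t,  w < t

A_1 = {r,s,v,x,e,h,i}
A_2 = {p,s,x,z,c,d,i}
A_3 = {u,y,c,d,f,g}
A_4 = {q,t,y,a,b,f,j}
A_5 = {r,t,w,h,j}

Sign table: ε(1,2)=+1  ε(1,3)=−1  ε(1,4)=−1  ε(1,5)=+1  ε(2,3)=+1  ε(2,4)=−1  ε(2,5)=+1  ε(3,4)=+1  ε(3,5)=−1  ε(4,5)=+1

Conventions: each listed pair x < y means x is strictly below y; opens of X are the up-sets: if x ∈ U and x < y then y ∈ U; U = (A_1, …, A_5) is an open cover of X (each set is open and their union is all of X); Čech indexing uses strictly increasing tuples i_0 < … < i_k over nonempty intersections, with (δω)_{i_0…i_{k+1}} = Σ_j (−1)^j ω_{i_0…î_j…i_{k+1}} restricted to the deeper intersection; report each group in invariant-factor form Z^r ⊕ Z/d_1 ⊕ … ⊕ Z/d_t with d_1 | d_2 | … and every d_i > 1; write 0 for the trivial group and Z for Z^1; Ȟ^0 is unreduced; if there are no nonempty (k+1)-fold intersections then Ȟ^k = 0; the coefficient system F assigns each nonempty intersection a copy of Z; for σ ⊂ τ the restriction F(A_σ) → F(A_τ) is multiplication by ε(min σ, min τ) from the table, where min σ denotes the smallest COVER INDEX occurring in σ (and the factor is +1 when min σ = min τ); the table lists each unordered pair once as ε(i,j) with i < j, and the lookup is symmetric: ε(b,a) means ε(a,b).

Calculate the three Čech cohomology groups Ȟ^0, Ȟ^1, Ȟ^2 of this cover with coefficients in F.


Ȟ^0 = Z, Ȟ^1 = Z and Ȟ^2 = 0

nonempty intersections:
  A12={s,x,i} A15={r,h} A23={c,d} A34={y,f} A45={t,j}
C dims 5,5; δ0: rk 4, SNF 1^4
Ȟ^0: (5−4)−0=1 ⇒ Z
Ȟ^1: (5−0)−4=1 ⇒ Z
Ȟ^2: (0−0)−0=0 ⇒ 0


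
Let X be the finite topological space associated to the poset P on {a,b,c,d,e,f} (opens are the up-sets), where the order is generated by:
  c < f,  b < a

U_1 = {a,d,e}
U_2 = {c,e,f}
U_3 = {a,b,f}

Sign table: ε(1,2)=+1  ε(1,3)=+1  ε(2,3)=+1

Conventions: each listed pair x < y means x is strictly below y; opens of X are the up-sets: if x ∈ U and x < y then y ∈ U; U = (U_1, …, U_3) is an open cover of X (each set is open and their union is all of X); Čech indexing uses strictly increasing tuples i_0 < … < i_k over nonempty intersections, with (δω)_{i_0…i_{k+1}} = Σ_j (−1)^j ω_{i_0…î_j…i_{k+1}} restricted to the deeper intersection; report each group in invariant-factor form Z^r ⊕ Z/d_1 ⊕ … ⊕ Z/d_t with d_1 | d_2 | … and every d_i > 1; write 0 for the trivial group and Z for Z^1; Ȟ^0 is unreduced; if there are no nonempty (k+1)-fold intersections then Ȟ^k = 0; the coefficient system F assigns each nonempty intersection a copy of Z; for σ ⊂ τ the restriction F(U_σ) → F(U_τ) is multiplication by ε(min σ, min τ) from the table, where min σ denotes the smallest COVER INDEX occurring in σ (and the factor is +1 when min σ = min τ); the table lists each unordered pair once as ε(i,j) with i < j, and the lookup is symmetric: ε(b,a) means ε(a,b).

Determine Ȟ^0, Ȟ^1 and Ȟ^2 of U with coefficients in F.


Ȟ^0 ≅ Z,  Ȟ^1 ≅ Z,  Ȟ^2 ≅ 0

nerve of the cover:
  U12={e} U13={a} U23={f}
C dims 3,3; δ0: rk 2, SNF 1^2
Ȟ^0 = (3 − 2) − 0 = 1, so Ȟ^0 ≅ Z
Ȟ^1 = (3 − 0) − 2 = 1, so Ȟ^1 ≅ Z
Ȟ^2 = (0 − 0) − 0 = 0, so Ȟ^2 ≅ 0


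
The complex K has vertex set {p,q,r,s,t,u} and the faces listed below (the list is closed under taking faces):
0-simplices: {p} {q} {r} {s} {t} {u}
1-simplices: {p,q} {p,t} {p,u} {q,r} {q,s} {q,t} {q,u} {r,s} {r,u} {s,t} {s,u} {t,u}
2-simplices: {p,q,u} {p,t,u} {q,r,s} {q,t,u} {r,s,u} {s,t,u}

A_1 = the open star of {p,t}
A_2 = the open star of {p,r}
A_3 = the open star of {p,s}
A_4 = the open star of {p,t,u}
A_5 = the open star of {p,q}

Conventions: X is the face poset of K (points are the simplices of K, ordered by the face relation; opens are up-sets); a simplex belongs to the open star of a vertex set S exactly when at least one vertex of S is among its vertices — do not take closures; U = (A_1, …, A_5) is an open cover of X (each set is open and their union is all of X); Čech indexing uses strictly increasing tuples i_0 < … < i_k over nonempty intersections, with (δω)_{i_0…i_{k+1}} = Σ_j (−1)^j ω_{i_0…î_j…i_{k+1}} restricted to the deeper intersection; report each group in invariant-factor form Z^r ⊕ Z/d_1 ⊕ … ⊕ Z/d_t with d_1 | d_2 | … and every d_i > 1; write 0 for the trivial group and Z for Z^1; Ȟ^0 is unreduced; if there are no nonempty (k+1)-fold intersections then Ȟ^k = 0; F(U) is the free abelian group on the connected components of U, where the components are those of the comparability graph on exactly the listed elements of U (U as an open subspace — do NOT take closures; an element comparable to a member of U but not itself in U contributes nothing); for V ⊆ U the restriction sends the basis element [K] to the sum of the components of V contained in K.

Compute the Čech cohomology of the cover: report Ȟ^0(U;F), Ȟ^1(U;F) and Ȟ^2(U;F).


nerve simplices:
  A1={{p},{t},{p,q},{p,t},{p,u},{q,t},{s,t},{t,u},{p,q,u},{p,t,u},{q,t,u},{s,t,u}} A2={{p},{r},{p,q},{p,t},{p,u},{q,r},{r,s},{r,u},{p,q,u},{p,t,u},{q,r,s},{r,s,u}} A3={{p},{s},{p,q},{p,t},{p,u},{q,s},{r,s},{s,t},{s,u},{p,q,u},{p,t,u},{q,r,s},{r,s,u},{s,t,u}} A4={{p},{t},{u},{p,q},{p,t},{p,u},{q,t},{q,u},{r,u},{s,t},{s,u},{t,u},{p,q,u},{p,t,u},{q,t,u},{r,s,u},{s,t,u}} A5={{p},{q},{p,q},{p,t},{p,u},{q,r},{q,s},{q,t},{q,u},{p,q,u},{p,t,u},{q,r,s},{q,t,u}}
  A12={{p},{p,q},{p,t},{p,u},{p,q,u},{p,t,u}} A13={{p},{p,q},{p,t},{p,u},{s,t},{p,q,u},{p,t,u},{s,t,u}} A14={{p},{t},{p,q},{p,t},{p,u},{q,t},{s,t},{t,u},{p,q,u},{p,t,u},{q,t,u},{s,t,u}} A15={{p},{p,q},{p,t},{p,u},{q,t},{p,q,u},{p,t,u},{q,t,u}} A23={{p},{p,q},{p,t},{p,u},{r,s},{p,q,u},{p,t,u},{q,r,s},{r,s,u}} A24={{p},{p,q},{p,t},{p,u},{r,u},{p,q,u},{p,t,u},{r,s,u}} A25={{p},{p,q},{p,t},{p,u},{q,r},{p,q,u},{p,t,u},{q,r,s}} A34={{p},{p,q},{p,t},{p,u},{s,t},{s,u},{p,q,u},{p,t,u},{r,s,u},{s,t,u}} A35={{p},{p,q},{p,t},{p,u},{q,s},{p,q,u},{p,t,u},{q,r,s}} A45={{p},{p,q},{p,t},{p,u},{q,t},{q,u},{p,q,u},{p,t,u},{q,t,u}}
  A123={{p},{p,q},{p,t},{p,u},{p,q,u},{p,t,u}} A124={{p},{p,q},{p,t},{p,u},{p,q,u},{p,t,u}} A125={{p},{p,q},{p,t},{p,u},{p,q,u},{p,t,u}} A134={{p},{p,q},{p,t},{p,u},{s,t},{p,q,u},{p,t,u},{s,t,u}} A135={{p},{p,q},{p,t},{p,u},{p,q,u},{p,t,u}} A145={{p},{p,q},{p,t},{p,u},{q,t},{p,q,u},{p,t,u},{q,t,u}} A234={{p},{p,q},{p,t},{p,u},{p,q,u},{p,t,u},{r,s,u}} A235={{p},{p,q},{p,t},{p,u},{p,q,u},{p,t,u},{q,r,s}} A245={{p},{p,q},{p,t},{p,u},{p,q,u},{p,t,u}} A345={{p},{p,q},{p,t},{p,u},{p,q,u},{p,t,u}}
  A1234={{p},{p,q},{p,t},{p,u},{p,q,u},{p,t,u}} A1235={{p},{p,q},{p,t},{p,u},{p,q,u},{p,t,u}} A1245={{p},{p,q},{p,t},{p,u},{p,q,u},{p,t,u}} A1345={{p},{p,q},{p,t},{p,u},{p,q,u},{p,t,u}} A2345={{p},{p,q},{p,t},{p,u},{p,q,u},{p,t,u}}
  A12345={{p},{p,q},{p,t},{p,u},{p,q,u},{p,t,u}}
components per intersection:
  A1: {{p},{t},{p,q},{p,t},{p,u},{q,t},{s,t},{t,u},{p,q,u},{p,t,u},{q,t,u},{s,t,u}}
  A2: {{p},{p,q},{p,t},{p,u},{p,q,u},{p,t,u}} {{r},{q,r},{r,s},{r,u},{q,r,s},{r,s,u}}
  A3: {{p},{p,q},{p,t},{p,u},{p,q,u},{p,t,u}} {{s},{q,s},{r,s},{s,t},{s,u},{q,r,s},{r,s,u},{s,t,u}}
  A4: {{p},{t},{u},{p,q},{p,t},{p,u},{q,t},{q,u},{r,u},{s,t},{s,u},{t,u},{p,q,u},{p,t,u},{q,t,u},{r,s,u},{s,t,u}}
  A5: {{p},{q},{p,q},{p,t},{p,u},{q,r},{q,s},{q,t},{q,u},{p,q,u},{p,t,u},{q,r,s},{q,t,u}}
  A12: {{p},{p,q},{p,t},{p,u},{p,q,u},{p,t,u}}
  A13: {{p},{p,q},{p,t},{p,u},{p,q,u},{p,t,u}} {{s,t},{s,t,u}}
  A14: {{p},{t},{p,q},{p,t},{p,u},{q,t},{s,t},{t,u},{p,q,u},{p,t,u},{q,t,u},{s,t,u}}
  A15: {{p},{p,q},{p,t},{p,u},{p,q,u},{p,t,u}} {{q,t},{q,t,u}}
  A23: {{p},{p,q},{p,t},{p,u},{p,q,u},{p,t,u}} {{r,s},{q,r,s},{r,s,u}}
  A24: {{p},{p,q},{p,t},{p,u},{p,q,u},{p,t,u}} {{r,u},{r,s,u}}
  A25: {{p},{p,q},{p,t},{p,u},{p,q,u},{p,t,u}} {{q,r},{q,r,s}}
  A34: {{p},{p,q},{p,t},{p,u},{p,q,u},{p,t,u}} {{s,t},{s,u},{r,s,u},{s,t,u}}
  A35: {{p},{p,q},{p,t},{p,u},{p,q,u},{p,t,u}} {{q,s},{q,r,s}}
  A45: {{p},{p,q},{p,t},{p,u},{q,t},{q,u},{p,q,u},{p,t,u},{q,t,u}}
  A123: {{p},{p,q},{p,t},{p,u},{p,q,u},{p,t,u}}
  A124: {{p},{p,q},{p,t},{p,u},{p,q,u},{p,t,u}}
  A125: {{p},{p,q},{p,t},{p,u},{p,q,u},{p,t,u}}
  A134: {{p},{p,q},{p,t},{p,u},{p,q,u},{p,t,u}} {{s,t},{s,t,u}}
  A135: {{p},{p,q},{p,t},{p,u},{p,q,u},{p,t,u}}
  A145: {{p},{p,q},{p,t},{p,u},{p,q,u},{p,t,u}} {{q,t},{q,t,u}}
  A234: {{p},{p,q},{p,t},{p,u},{p,q,u},{p,t,u}} {{r,s,u}}
  A235: {{p},{p,q},{p,t},{p,u},{p,q,u},{p,t,u}} {{q,r,s}}
  A245: {{p},{p,q},{p,t},{p,u},{p,q,u},{p,t,u}}
  A345: {{p},{p,q},{p,t},{p,u},{p,q,u},{p,t,u}}
  A1234: {{p},{p,q},{p,t},{p,u},{p,q,u},{p,t,u}}
  A1235: {{p},{p,q},{p,t},{p,u},{p,q,u},{p,t,u}}
  A1245: {{p},{p,q},{p,t},{p,u},{p,q,u},{p,t,u}}
  A1345: {{p},{p,q},{p,t},{p,u},{p,q,u},{p,t,u}}
  A2345: {{p},{p,q},{p,t},{p,u},{p,q,u},{p,t,u}}
  A12345: {{p},{p,q},{p,t},{p,u},{p,q,u},{p,t,u}}
C dims 7,17,14,5; δ0: rk 6, SNF 1^6; δ1: rk 10, SNF 1^10; δ2: rk 4, SNF 1^4
degree 0: 7−6−0 = 1 → Ȟ^0 ≅ Z
degree 1: 17−10−6 = 1 → Ȟ^1 ≅ Z
degree 2: 14−4−10 = 0 → Ȟ^2 ≅ 0

Ȟ^0(U;F) ≅ Z; Ȟ^1(U;F) ≅ Z; Ȟ^2(U;F) ≅ 0


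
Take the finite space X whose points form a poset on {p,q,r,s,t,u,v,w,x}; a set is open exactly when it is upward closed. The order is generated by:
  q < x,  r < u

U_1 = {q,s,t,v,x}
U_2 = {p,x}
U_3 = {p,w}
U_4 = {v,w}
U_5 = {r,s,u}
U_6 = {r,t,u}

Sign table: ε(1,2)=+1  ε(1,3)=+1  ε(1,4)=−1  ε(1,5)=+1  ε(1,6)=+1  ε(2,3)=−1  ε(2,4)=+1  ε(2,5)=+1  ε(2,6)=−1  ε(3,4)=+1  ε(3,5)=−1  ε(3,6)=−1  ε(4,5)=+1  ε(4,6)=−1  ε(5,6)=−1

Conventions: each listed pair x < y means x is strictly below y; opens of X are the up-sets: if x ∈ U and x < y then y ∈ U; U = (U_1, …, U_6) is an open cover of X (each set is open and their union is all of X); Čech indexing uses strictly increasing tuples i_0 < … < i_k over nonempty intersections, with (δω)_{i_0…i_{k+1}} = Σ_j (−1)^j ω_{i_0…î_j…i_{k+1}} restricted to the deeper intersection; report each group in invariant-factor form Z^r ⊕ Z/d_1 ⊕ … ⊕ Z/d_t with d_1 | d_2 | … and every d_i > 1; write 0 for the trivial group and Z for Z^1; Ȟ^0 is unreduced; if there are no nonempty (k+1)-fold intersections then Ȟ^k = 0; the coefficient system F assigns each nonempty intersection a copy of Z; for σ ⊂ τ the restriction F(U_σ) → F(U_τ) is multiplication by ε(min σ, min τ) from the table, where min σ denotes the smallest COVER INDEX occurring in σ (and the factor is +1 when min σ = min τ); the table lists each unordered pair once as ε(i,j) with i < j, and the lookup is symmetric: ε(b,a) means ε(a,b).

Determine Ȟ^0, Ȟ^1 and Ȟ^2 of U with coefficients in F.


nonempty intersections:
  U12={x} U14={v} U15={s} U16={t} U23={p} U34={w} U56={r,u}
C dims 6,7; δ0: rk 6, SNF 1^5·2
Ȟ^0: (6−6)−0=0 ⇒ 0
Ȟ^1: (7−0)−6=1 plus torsion [2] ⇒ Z ⊕ Z/2
Ȟ^2: (0−0)−0=0 ⇒ 0

Ȟ^0 ≅ 0; Ȟ^1 ≅ Z ⊕ Z/2; Ȟ^2 ≅ 0


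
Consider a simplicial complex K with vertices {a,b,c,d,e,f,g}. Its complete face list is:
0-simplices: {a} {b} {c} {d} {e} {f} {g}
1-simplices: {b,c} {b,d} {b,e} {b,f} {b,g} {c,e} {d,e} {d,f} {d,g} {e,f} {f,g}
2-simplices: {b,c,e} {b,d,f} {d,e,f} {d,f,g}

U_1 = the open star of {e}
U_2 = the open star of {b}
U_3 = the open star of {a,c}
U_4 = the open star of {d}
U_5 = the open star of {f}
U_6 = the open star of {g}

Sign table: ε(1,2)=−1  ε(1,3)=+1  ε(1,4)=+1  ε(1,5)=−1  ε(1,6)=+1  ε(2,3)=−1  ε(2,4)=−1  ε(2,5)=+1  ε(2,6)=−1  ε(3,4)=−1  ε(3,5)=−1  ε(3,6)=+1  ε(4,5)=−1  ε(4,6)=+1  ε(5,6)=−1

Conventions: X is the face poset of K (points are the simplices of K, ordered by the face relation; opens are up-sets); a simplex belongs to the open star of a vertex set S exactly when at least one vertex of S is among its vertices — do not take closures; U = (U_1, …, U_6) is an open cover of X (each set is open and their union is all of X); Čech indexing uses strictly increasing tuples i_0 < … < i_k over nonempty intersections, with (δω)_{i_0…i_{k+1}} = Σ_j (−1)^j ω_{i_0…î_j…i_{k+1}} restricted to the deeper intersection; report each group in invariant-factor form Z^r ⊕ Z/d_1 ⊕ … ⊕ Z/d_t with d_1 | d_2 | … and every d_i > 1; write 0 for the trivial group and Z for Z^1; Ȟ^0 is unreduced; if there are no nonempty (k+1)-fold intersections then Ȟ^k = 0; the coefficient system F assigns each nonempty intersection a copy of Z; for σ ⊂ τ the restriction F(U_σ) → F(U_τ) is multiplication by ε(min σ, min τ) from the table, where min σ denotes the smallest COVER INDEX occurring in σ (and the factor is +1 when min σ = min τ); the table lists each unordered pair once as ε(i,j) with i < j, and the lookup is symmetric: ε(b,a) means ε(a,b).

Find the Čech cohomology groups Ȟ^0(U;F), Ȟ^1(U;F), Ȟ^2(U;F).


intersection data:
  U1={{e},{b,e},{c,e},{d,e},{e,f},{b,c,e},{d,e,f}} U2={{b},{b,c},{b,d},{b,e},{b,f},{b,g},{b,c,e},{b,d,f}} U3={{a},{c},{b,c},{c,e},{b,c,e}} U4={{d},{b,d},{d,e},{d,f},{d,g},{b,d,f},{d,e,f},{d,f,g}} U5={{f},{b,f},{d,f},{e,f},{f,g},{b,d,f},{d,e,f},{d,f,g}} U6={{g},{b,g},{d,g},{f,g},{d,f,g}}
  U12={{b,e},{b,c,e}} U13={{c,e},{b,c,e}} U14={{d,e},{d,e,f}} U15={{e,f},{d,e,f}} U23={{b,c},{b,c,e}} U24={{b,d},{b,d,f}} U25={{b,f},{b,d,f}} U26={{b,g}} U45={{d,f},{b,d,f},{d,e,f},{d,f,g}} U46={{d,g},{d,f,g}} U56={{f,g},{d,f,g}}
  U123={{b,c,e}} U145={{d,e,f}} U245={{b,d,f}} U456={{d,f,g}}
C dims 6,11,4; δ0: rk 5, SNF 1^5; δ1: rk 4, SNF 1^4
Ȟ^0 = (6 − 5) − 0 = 1, so Ȟ^0 ≅ Z
Ȟ^1 = (11 − 4) − 5 = 2, so Ȟ^1 ≅ Z^2
Ȟ^2 = (4 − 0) − 4 = 0, so Ȟ^2 ≅ 0

Ȟ^0 ≅ Z; Ȟ^1 ≅ Z^2; Ȟ^2 ≅ 0


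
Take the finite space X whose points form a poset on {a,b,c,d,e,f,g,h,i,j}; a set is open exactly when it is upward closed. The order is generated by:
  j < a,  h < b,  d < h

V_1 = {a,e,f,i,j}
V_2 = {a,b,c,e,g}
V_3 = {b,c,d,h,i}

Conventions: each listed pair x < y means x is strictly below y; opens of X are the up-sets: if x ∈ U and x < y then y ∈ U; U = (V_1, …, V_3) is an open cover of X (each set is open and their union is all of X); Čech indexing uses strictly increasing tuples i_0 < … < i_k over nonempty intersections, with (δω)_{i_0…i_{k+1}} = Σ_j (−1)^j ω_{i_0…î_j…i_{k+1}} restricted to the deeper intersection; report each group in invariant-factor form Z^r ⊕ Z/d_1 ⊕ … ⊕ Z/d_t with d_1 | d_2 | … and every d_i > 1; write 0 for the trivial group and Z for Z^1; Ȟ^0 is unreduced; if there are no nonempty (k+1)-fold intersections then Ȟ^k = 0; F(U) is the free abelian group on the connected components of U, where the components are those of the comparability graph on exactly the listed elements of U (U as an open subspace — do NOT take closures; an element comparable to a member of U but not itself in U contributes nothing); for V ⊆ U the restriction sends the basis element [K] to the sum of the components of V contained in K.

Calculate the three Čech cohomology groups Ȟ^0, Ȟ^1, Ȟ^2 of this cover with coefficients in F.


nerve simplices:
  V12={a,e} V13={i} V23={b,c}
components per intersection:
  V1: {a,j} {e} {f} {i}
  V2: {a} {b} {c} {e} {g}
  V3: {b,d,h} {c} {i}
  V12: {a} {e}
  V13: {i}
  V23: {b} {c}
C dims 12,5; δ0: rk 5, SNF 1^5
degree 0: 12−5−0 = 7 → Ȟ^0 ≅ Z^7
degree 1: 5−0−5 = 0 → Ȟ^1 ≅ 0
degree 2: 0−0−0 = 0 → Ȟ^2 ≅ 0

Ȟ^0 ≅ Z^7, Ȟ^1 ≅ 0 and Ȟ^2 ≅ 0


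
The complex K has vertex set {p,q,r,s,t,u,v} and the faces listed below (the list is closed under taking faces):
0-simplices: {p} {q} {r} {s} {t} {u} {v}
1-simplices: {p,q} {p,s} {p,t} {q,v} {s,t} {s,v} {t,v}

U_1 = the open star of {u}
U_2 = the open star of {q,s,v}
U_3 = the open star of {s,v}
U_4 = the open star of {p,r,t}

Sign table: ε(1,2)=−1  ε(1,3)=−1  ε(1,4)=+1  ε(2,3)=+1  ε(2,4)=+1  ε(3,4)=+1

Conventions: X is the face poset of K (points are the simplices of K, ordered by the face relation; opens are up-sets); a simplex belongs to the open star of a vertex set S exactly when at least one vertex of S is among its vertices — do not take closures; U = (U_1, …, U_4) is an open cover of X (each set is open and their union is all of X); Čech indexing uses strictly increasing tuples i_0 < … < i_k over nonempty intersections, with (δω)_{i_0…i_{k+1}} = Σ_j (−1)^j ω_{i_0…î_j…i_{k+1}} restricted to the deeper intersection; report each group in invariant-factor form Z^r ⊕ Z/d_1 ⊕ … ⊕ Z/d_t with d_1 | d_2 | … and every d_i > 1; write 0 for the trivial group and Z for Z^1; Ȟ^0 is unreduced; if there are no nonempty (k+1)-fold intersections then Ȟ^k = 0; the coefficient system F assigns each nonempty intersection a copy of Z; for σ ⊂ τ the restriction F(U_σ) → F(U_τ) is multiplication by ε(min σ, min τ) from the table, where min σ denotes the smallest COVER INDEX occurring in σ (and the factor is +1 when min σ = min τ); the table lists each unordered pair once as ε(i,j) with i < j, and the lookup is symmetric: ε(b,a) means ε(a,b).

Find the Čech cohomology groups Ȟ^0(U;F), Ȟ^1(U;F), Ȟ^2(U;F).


nerve simplices:
  U1={{u}} U2={{q},{s},{v},{p,q},{p,s},{q,v},{s,t},{s,v},{t,v}} U3={{s},{v},{p,s},{q,v},{s,t},{s,v},{t,v}} U4={{p},{r},{t},{p,q},{p,s},{p,t},{s,t},{t,v}}
  U23={{s},{v},{p,s},{q,v},{s,t},{s,v},{t,v}} U24={{p,q},{p,s},{s,t},{t,v}} U34={{p,s},{s,t},{t,v}}
  U234={{p,s},{s,t},{t,v}}
C dims 4,3,1; δ0: rk 2, SNF 1^2; δ1: rk 1, SNF 1^1
degree 0: 4−2−0 = 2 → Ȟ^0 ≅ Z^2
degree 1: 3−1−2 = 0 → Ȟ^1 ≅ 0
degree 2: 1−0−1 = 0 → Ȟ^2 ≅ 0

Ȟ^0 = Z^2,  Ȟ^1 = 0,  Ȟ^2 = 0


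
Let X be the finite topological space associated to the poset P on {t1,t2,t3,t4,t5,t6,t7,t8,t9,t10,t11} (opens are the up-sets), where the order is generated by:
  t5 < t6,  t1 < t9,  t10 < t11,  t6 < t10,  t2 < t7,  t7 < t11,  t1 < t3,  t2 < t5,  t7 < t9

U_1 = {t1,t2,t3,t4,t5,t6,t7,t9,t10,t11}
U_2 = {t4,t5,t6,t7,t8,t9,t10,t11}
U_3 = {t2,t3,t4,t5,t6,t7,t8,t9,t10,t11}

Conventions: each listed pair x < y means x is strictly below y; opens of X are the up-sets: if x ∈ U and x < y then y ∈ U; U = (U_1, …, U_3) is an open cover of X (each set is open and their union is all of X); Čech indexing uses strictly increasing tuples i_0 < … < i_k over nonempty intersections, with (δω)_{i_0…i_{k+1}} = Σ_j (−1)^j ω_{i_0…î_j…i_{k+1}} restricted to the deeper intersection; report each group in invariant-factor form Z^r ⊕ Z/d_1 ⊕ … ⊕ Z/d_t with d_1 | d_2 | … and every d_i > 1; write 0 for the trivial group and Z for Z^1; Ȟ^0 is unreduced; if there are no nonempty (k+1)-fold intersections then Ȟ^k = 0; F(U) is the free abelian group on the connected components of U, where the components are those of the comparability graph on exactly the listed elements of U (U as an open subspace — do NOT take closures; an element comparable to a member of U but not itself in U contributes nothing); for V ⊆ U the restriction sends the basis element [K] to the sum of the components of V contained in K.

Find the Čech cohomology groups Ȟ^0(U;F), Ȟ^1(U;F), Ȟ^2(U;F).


Ȟ^0 = Z^3,  Ȟ^1 = 0,  Ȟ^2 = 0

nerve of the cover:
  U12={t4,t5,t6,t7,t9,t10,t11} U13={t2,t3,t4,t5,t6,t7,t9,t10,t11} U23={t4,t5,t6,t7,t8,t9,t10,t11}
  U123={t4,t5,t6,t7,t9,t10,t11}
components per intersection:
  U1: {t1,t2,t3,t5,t6,t7,t9,t10,t11} {t4}
  U2: {t4} {t5,t6,t7,t9,t10,t11} {t8}
  U3: {t2,t5,t6,t7,t9,t10,t11} {t3} {t4} {t8}
  U12: {t4} {t5,t6,t7,t9,t10,t11}
  U13: {t2,t5,t6,t7,t9,t10,t11} {t3} {t4}
  U23: {t4} {t5,t6,t7,t9,t10,t11} {t8}
  U123: {t4} {t5,t6,t7,t9,t10,t11}
C dims 9,8,2; δ0: rk 6, SNF 1^6; δ1: rk 2, SNF 1^2
Ȟ^0 = (9 − 6) − 0 = 3, so Ȟ^0 ≅ Z^3
Ȟ^1 = (8 − 2) − 6 = 0, so Ȟ^1 ≅ 0
Ȟ^2 = (2 − 0) − 2 = 0, so Ȟ^2 ≅ 0


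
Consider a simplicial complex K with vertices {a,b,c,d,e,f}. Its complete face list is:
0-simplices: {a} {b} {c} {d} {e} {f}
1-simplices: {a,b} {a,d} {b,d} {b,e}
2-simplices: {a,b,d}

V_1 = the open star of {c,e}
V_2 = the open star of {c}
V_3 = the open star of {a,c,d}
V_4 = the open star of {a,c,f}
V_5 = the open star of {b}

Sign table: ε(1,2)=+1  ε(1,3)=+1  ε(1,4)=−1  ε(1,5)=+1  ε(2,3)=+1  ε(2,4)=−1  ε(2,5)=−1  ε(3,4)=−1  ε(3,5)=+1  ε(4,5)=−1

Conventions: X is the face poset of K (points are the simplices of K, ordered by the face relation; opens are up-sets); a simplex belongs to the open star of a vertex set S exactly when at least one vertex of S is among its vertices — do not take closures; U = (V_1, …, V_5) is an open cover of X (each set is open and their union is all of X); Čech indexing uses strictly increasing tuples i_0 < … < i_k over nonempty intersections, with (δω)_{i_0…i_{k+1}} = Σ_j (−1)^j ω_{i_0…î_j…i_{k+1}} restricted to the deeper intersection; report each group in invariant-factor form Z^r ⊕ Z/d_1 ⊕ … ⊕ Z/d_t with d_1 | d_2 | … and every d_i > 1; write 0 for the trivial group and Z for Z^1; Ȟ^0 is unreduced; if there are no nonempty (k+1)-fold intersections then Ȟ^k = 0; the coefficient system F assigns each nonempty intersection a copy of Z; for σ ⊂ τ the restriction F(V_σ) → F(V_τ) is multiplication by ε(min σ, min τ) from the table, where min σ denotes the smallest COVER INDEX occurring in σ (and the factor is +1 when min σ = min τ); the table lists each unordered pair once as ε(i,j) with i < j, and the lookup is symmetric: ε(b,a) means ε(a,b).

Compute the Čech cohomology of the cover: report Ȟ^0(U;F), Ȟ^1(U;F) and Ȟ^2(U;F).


Ȟ^0(U;F) ≅ Z, Ȟ^1(U;F) ≅ Z, Ȟ^2(U;F) ≅ 0

nonempty intersections:
  V1={{c},{e},{b,e}} V2={{c}} V3={{a},{c},{d},{a,b},{a,d},{b,d},{a,b,d}} V4={{a},{c},{f},{a,b},{a,d},{a,b,d}} V5={{b},{a,b},{b,d},{b,e},{a,b,d}}
  V12={{c}} V13={{c}} V14={{c}} V15={{b,e}} V23={{c}} V24={{c}} V34={{a},{c},{a,b},{a,d},{a,b,d}} V35={{a,b},{b,d},{a,b,d}} V45={{a,b},{a,b,d}}
  V123={{c}} V124={{c}} V134={{c}} V234={{c}} V345={{a,b},{a,b,d}}
  V1234={{c}}
C dims 5,9,5,1; δ0: rk 4, SNF 1^4; δ1: rk 4, SNF 1^4; δ2: rk 1, SNF 1^1
Ȟ^0: (5−4)−0=1 ⇒ Z
Ȟ^1: (9−4)−4=1 ⇒ Z
Ȟ^2: (5−1)−4=0 ⇒ 0


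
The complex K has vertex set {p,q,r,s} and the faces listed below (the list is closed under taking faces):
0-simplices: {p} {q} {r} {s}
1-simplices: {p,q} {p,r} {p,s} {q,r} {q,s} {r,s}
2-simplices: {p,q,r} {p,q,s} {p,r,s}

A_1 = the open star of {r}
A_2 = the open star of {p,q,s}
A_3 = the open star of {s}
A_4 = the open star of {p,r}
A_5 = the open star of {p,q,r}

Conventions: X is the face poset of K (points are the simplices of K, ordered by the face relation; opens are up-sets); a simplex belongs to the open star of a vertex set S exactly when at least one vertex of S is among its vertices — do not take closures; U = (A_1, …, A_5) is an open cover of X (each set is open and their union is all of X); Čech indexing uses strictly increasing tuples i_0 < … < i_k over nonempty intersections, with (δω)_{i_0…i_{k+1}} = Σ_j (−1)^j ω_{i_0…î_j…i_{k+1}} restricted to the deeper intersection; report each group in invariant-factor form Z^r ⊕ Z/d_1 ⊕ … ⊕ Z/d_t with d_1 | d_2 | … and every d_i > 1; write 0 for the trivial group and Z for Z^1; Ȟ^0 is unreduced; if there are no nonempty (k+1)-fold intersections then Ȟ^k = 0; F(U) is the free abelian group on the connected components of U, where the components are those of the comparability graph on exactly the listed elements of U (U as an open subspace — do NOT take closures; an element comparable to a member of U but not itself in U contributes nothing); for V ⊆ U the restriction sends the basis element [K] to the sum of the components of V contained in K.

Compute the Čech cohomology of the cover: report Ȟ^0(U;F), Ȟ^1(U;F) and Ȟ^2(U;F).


Ȟ^0 ≅ Z, Ȟ^1 ≅ 0 and Ȟ^2 ≅ 0

cover nerve:
  A1={{r},{p,r},{q,r},{r,s},{p,q,r},{p,r,s}} A2={{p},{q},{s},{p,q},{p,r},{p,s},{q,r},{q,s},{r,s},{p,q,r},{p,q,s},{p,r,s}} A3={{s},{p,s},{q,s},{r,s},{p,q,s},{p,r,s}} A4={{p},{r},{p,q},{p,r},{p,s},{q,r},{r,s},{p,q,r},{p,q,s},{p,r,s}} A5={{p},{q},{r},{p,q},{p,r},{p,s},{q,r},{q,s},{r,s},{p,q,r},{p,q,s},{p,r,s}}
  A12={{p,r},{q,r},{r,s},{p,q,r},{p,r,s}} A13={{r,s},{p,r,s}} A14={{r},{p,r},{q,r},{r,s},{p,q,r},{p,r,s}} A15={{r},{p,r},{q,r},{r,s},{p,q,r},{p,r,s}} A23={{s},{p,s},{q,s},{r,s},{p,q,s},{p,r,s}} A24={{p},{p,q},{p,r},{p,s},{q,r},{r,s},{p,q,r},{p,q,s},{p,r,s}} A25={{p},{q},{p,q},{p,r},{p,s},{q,r},{q,s},{r,s},{p,q,r},{p,q,s},{p,r,s}} A34={{p,s},{r,s},{p,q,s},{p,r,s}} A35={{p,s},{q,s},{r,s},{p,q,s},{p,r,s}} A45={{p},{r},{p,q},{p,r},{p,s},{q,r},{r,s},{p,q,r},{p,q,s},{p,r,s}}
  A123={{r,s},{p,r,s}} A124={{p,r},{q,r},{r,s},{p,q,r},{p,r,s}} A125={{p,r},{q,r},{r,s},{p,q,r},{p,r,s}} A134={{r,s},{p,r,s}} A135={{r,s},{p,r,s}} A145={{r},{p,r},{q,r},{r,s},{p,q,r},{p,r,s}} A234={{p,s},{r,s},{p,q,s},{p,r,s}} A235={{p,s},{q,s},{r,s},{p,q,s},{p,r,s}} A245={{p},{p,q},{p,r},{p,s},{q,r},{r,s},{p,q,r},{p,q,s},{p,r,s}} A345={{p,s},{r,s},{p,q,s},{p,r,s}}
  A1234={{r,s},{p,r,s}} A1235={{r,s},{p,r,s}} A1245={{p,r},{q,r},{r,s},{p,q,r},{p,r,s}} A1345={{r,s},{p,r,s}} A2345={{p,s},{r,s},{p,q,s},{p,r,s}}
  A12345={{r,s},{p,r,s}}
components per intersection:
  A1: {{r},{p,r},{q,r},{r,s},{p,q,r},{p,r,s}}
  A2: {{p},{q},{s},{p,q},{p,r},{p,s},{q,r},{q,s},{r,s},{p,q,r},{p,q,s},{p,r,s}}
  A3: {{s},{p,s},{q,s},{r,s},{p,q,s},{p,r,s}}
  A4: {{p},{r},{p,q},{p,r},{p,s},{q,r},{r,s},{p,q,r},{p,q,s},{p,r,s}}
  A5: {{p},{q},{r},{p,q},{p,r},{p,s},{q,r},{q,s},{r,s},{p,q,r},{p,q,s},{p,r,s}}
  A12: {{p,r},{q,r},{r,s},{p,q,r},{p,r,s}}
  A13: {{r,s},{p,r,s}}
  A14: {{r},{p,r},{q,r},{r,s},{p,q,r},{p,r,s}}
  A15: {{r},{p,r},{q,r},{r,s},{p,q,r},{p,r,s}}
  A23: {{s},{p,s},{q,s},{r,s},{p,q,s},{p,r,s}}
  A24: {{p},{p,q},{p,r},{p,s},{q,r},{r,s},{p,q,r},{p,q,s},{p,r,s}}
  A25: {{p},{q},{p,q},{p,r},{p,s},{q,r},{q,s},{r,s},{p,q,r},{p,q,s},{p,r,s}}
  A34: {{p,s},{r,s},{p,q,s},{p,r,s}}
  A35: {{p,s},{q,s},{r,s},{p,q,s},{p,r,s}}
  A45: {{p},{r},{p,q},{p,r},{p,s},{q,r},{r,s},{p,q,r},{p,q,s},{p,r,s}}
  A123: {{r,s},{p,r,s}}
  A124: {{p,r},{q,r},{r,s},{p,q,r},{p,r,s}}
  A125: {{p,r},{q,r},{r,s},{p,q,r},{p,r,s}}
  A134: {{r,s},{p,r,s}}
  A135: {{r,s},{p,r,s}}
  A145: {{r},{p,r},{q,r},{r,s},{p,q,r},{p,r,s}}
  A234: {{p,s},{r,s},{p,q,s},{p,r,s}}
  A235: {{p,s},{q,s},{r,s},{p,q,s},{p,r,s}}
  A245: {{p},{p,q},{p,r},{p,s},{q,r},{r,s},{p,q,r},{p,q,s},{p,r,s}}
  A345: {{p,s},{r,s},{p,q,s},{p,r,s}}
  A1234: {{r,s},{p,r,s}}
  A1235: {{r,s},{p,r,s}}
  A1245: {{p,r},{q,r},{r,s},{p,q,r},{p,r,s}}
  A1345: {{r,s},{p,r,s}}
  A2345: {{p,s},{r,s},{p,q,s},{p,r,s}}
  A12345: {{r,s},{p,r,s}}
C dims 5,10,10,5; δ0: rk 4, SNF 1^4; δ1: rk 6, SNF 1^6; δ2: rk 4, SNF 1^4
Ȟ^0: (5−4)−0=1 ⇒ Z
Ȟ^1: (10−6)−4=0 ⇒ 0
Ȟ^2: (10−4)−6=0 ⇒ 0
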